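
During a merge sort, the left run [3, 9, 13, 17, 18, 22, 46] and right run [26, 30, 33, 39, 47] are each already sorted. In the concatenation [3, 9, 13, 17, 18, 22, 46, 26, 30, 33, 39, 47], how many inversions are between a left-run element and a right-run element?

4

Take each right-half value and tally the left-half values above it:
r = 26: 46 → 1
r = 30: 46 → 1
r = 33: 46 → 1
r = 39: 46 → 1
r = 47: none → 0
Cross-inversions: 1 + 1 + 1 + 1 + 0 = 4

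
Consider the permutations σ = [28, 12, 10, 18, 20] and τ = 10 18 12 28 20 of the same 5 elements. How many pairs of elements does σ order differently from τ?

5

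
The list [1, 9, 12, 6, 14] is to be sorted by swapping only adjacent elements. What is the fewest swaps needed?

Each adjacent swap fixes exactly one inversion, so the minimum swap count equals the number of inversions.
Count inversions — for each element, later elements that are smaller:
1: none → 0
9: 6 → 1
12: 6 → 1
6: none → 0
14: none → 0
Total inversions: 0 + 1 + 1 + 0 + 0 = 2

2 swaps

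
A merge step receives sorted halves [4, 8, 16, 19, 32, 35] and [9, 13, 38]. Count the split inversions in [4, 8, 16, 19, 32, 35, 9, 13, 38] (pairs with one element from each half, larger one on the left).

8 split inversions

Take each right-half value and tally the left-half values above it:
r = 9: 16, 19, 32, 35 → 4
r = 13: 16, 19, 32, 35 → 4
r = 38: none → 0
Cross-inversions: 4 + 4 + 0 = 8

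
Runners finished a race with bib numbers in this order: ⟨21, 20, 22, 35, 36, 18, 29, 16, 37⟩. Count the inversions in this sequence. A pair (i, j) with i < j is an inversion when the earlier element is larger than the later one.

15 inversions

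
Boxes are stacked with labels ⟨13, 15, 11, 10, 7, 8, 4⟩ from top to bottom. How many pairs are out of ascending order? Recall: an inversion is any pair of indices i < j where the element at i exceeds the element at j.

Out-of-order pairs: 19

For each element, count later entries that are smaller:
13: 5
15: 5
11: 4
10: 3
7: 1
8: 1
4: 0
Sum: 5 + 5 + 4 + 3 + 1 + 1 + 0 = 19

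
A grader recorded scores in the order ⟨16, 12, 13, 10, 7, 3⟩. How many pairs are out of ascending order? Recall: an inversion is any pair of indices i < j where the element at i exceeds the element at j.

14 inversions

Element-by-element contributions:
16 → 12, 13, 10, 7, 3 → 5
12 → 10, 7, 3 → 3
13 → 10, 7, 3 → 3
10 → 7, 3 → 2
7 → 3 → 1
3 → none → 0
Sum: 5 + 3 + 3 + 2 + 1 + 0 = 14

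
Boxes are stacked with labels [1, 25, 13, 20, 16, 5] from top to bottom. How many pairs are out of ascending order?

Out-of-order index pairs (0-indexed):
(1,2): 25 > 13
(1,3): 25 > 20
(1,4): 25 > 16
(1,5): 25 > 5
(2,5): 13 > 5
(3,4): 20 > 16
(3,5): 20 > 5
(4,5): 16 > 5
That's 8 pairs.

8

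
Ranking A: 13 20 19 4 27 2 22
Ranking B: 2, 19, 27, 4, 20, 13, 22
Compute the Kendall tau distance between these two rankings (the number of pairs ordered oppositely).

Assign each item its position (1..7) in the first ordering, then rewrite the second ordering as that position sequence:
positions: 13→1, 20→2, 19→3, 4→4, 27→5, 2→6, 22→7
second ordering as positions: [6, 3, 5, 4, 2, 1, 7]
Discordant pairs = inversions in this position sequence.
6: 3, 5, 4, 2, 1 → 5
3: 2, 1 → 2
5: 4, 2, 1 → 3
4: 2, 1 → 2
2: 1 → 1
1: 0
7: 0
Total: 5 + 2 + 3 + 2 + 1 + 0 + 0 = 13

There are 13 discordant pairs.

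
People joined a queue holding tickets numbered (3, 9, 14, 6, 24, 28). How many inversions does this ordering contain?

Out-of-order index pairs (1-indexed):
(2,4): 9 > 6
(3,4): 14 > 6
That's 2 pairs.

2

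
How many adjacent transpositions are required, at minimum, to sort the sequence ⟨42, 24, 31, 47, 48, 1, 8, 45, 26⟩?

19 adjacent swaps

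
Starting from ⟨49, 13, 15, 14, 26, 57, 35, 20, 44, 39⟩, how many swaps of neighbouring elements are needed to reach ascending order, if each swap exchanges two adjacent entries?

16

Minimum adjacent swaps = number of inversions (each swap of adjacent out-of-order elements removes one inversion and no swap can remove more).
Count inversions — for each element, later elements that are smaller:
49: 13, 15, 14, 26, 35, 20, 44, 39 → 8
13: none → 0
15: 14 → 1
14: none → 0
26: 20 → 1
57: 35, 20, 44, 39 → 4
35: 20 → 1
20: none → 0
44: 39 → 1
39: none → 0
Total inversions: 8 + 0 + 1 + 0 + 1 + 4 + 1 + 0 + 1 + 0 = 16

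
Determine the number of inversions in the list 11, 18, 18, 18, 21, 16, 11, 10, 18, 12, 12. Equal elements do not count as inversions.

Count, for each position, how many later elements it exceeds:
11 → 10 → 1
18 → 16, 11, 10, 12, 12 → 5
18 → 16, 11, 10, 12, 12 → 5
18 → 16, 11, 10, 12, 12 → 5
21 → 16, 11, 10, 18, 12, 12 → 6
16 → 11, 10, 12, 12 → 4
11 → 10 → 1
10 → none → 0
18 → 12, 12 → 2
12 → none → 0
12 → none → 0
Sum: 1 + 5 + 5 + 5 + 6 + 4 + 1 + 0 + 2 + 0 + 0 = 29

Out-of-order pairs: 29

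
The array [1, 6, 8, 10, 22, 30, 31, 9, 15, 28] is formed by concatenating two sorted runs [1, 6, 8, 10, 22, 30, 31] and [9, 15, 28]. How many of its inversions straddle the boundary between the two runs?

Take each right-half value and tally the left-half values above it:
r = 9: 10, 22, 30, 31 → 4
r = 15: 22, 30, 31 → 3
r = 28: 30, 31 → 2
Cross-inversions: 4 + 3 + 2 = 9

9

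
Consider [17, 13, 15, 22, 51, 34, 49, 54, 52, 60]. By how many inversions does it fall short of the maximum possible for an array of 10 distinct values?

Maximum inversions for 10 distinct elements is C(10, 2) = 10·9/2 = 45.
Current inversions — for each element, count later smaller elements:
17: 2
13: 0
15: 0
22: 0
51: 2
34: 0
49: 0
54: 1
52: 0
60: 0
Current total: 2 + 0 + 0 + 0 + 2 + 0 + 0 + 1 + 0 + 0 = 5
Shortfall: 45 − 5 = 40

40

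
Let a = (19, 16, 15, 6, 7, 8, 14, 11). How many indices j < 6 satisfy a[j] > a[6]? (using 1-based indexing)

The element at index 6 is 8.
Elements before it: 19, 16, 15, 6, 7
Those larger than 8: 19, 16, 15

3 such elements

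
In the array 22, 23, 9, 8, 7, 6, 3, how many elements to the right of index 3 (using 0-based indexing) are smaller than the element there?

3

The element at index 3 is 8.
Elements after it: 7, 6, 3
Those smaller than 8: 7, 6, 3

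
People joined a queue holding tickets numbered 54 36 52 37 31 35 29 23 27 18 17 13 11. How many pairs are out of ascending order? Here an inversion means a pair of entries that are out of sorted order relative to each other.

74

Sweep left to right; for each value list the smaller values that follow it:
54 → 36, 52, 37, 31, 35, 29, 23, 27, 18, 17, 13, 11 → 12
36 → 31, 35, 29, 23, 27, 18, 17, 13, 11 → 9
52 → 37, 31, 35, 29, 23, 27, 18, 17, 13, 11 → 10
37 → 31, 35, 29, 23, 27, 18, 17, 13, 11 → 9
31 → 29, 23, 27, 18, 17, 13, 11 → 7
35 → 29, 23, 27, 18, 17, 13, 11 → 7
29 → 23, 27, 18, 17, 13, 11 → 6
23 → 18, 17, 13, 11 → 4
27 → 18, 17, 13, 11 → 4
18 → 17, 13, 11 → 3
17 → 13, 11 → 2
13 → 11 → 1
11 → none → 0
Sum: 12 + 9 + 10 + 9 + 7 + 7 + 6 + 4 + 4 + 3 + 2 + 1 + 0 = 74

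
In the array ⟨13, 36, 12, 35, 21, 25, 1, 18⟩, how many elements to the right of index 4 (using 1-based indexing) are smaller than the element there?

The element at index 4 is 35.
Elements after it: 21, 25, 1, 18
Those smaller than 35: 21, 25, 1, 18

4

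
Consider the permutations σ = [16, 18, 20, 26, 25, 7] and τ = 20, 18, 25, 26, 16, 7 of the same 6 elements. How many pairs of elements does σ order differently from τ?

6

Assign each item its position (1..6) in the first ordering, then rewrite the second ordering as that position sequence:
positions: 16→1, 18→2, 20→3, 26→4, 25→5, 7→6
second ordering as positions: [3, 2, 5, 4, 1, 6]
Discordant pairs = inversions in this position sequence.
3: 2, 1 → 2
2: 1 → 1
5: 4, 1 → 2
4: 1 → 1
1: 0
6: 0
Total: 2 + 1 + 2 + 1 + 0 + 0 = 6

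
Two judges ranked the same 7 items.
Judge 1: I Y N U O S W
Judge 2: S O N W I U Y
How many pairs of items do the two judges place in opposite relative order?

15 discordant pairs

Assign each item its position (1..7) in the first ordering, then rewrite the second ordering as that position sequence:
positions: I→1, Y→2, N→3, U→4, O→5, S→6, W→7
second ordering as positions: [6, 5, 3, 7, 1, 4, 2]
Discordant pairs = inversions in this position sequence.
6: 5, 3, 1, 4, 2 → 5
5: 3, 1, 4, 2 → 4
3: 1, 2 → 2
7: 1, 4, 2 → 3
1: 0
4: 2 → 1
2: 0
Total: 5 + 4 + 2 + 3 + 0 + 1 + 0 = 15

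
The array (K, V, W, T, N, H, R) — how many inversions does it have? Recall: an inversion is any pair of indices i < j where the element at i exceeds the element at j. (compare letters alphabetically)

Element-by-element contributions:
K: 1
V: 4
W: 4
T: 3
N: 1
H: 0
R: 0
Sum: 1 + 4 + 4 + 3 + 1 + 0 + 0 = 13

13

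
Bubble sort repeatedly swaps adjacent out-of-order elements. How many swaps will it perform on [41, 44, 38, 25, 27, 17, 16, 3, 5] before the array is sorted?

33 adjacent swaps

Each adjacent swap fixes exactly one inversion, so the minimum swap count equals the number of inversions.
Count inversions — for each element, later elements that are smaller:
41: 38, 25, 27, 17, 16, 3, 5 → 7
44: 38, 25, 27, 17, 16, 3, 5 → 7
38: 25, 27, 17, 16, 3, 5 → 6
25: 17, 16, 3, 5 → 4
27: 17, 16, 3, 5 → 4
17: 16, 3, 5 → 3
16: 3, 5 → 2
3: none → 0
5: none → 0
Total inversions: 7 + 7 + 6 + 4 + 4 + 3 + 2 + 0 + 0 = 33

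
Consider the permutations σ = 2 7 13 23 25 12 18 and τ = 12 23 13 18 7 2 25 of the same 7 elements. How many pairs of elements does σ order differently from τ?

Assign each item its position (1..7) in the first ordering, then rewrite the second ordering as that position sequence:
positions: 2→1, 7→2, 13→3, 23→4, 25→5, 12→6, 18→7
second ordering as positions: [6, 4, 3, 7, 2, 1, 5]
Discordant pairs = inversions in this position sequence.
6: 4, 3, 2, 1, 5 → 5
4: 3, 2, 1 → 3
3: 2, 1 → 2
7: 2, 1, 5 → 3
2: 1 → 1
1: 0
5: 0
Total: 5 + 3 + 2 + 3 + 1 + 0 + 0 = 14

14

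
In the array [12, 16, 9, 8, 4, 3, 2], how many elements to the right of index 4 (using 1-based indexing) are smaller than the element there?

3 such elements

The element at index 4 is 8.
Elements after it: 4, 3, 2
Those smaller than 8: 4, 3, 2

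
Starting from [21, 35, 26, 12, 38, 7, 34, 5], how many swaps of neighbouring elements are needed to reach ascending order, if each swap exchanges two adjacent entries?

18

Minimum adjacent swaps = number of inversions (each swap of adjacent out-of-order elements removes one inversion and no swap can remove more).
Count inversions — for each element, later elements that are smaller:
21: 12, 7, 5 → 3
35: 26, 12, 7, 34, 5 → 5
26: 12, 7, 5 → 3
12: 7, 5 → 2
38: 7, 34, 5 → 3
7: 5 → 1
34: 5 → 1
5: none → 0
Total inversions: 3 + 5 + 3 + 2 + 3 + 1 + 1 + 0 = 18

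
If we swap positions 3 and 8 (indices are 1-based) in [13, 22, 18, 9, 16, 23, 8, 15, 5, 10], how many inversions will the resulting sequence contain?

Inversions: 27

Positions 3 and 8 hold 18 and 15; after swapping, the array is [13, 22, 15, 9, 16, 23, 8, 18, 5, 10].
Count, for each position, how many later elements it exceeds:
13: 4
22: 7
15: 4
9: 2
16: 3
23: 4
8: 1
18: 2
5: 0
10: 0
Sum: 4 + 7 + 4 + 2 + 3 + 4 + 1 + 2 + 0 + 0 = 27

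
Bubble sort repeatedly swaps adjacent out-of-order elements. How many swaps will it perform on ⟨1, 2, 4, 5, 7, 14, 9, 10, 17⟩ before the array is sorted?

Each adjacent swap fixes exactly one inversion, so the minimum swap count equals the number of inversions.
Count inversions — for each element, later elements that are smaller:
1: none → 0
2: none → 0
4: none → 0
5: none → 0
7: none → 0
14: 9, 10 → 2
9: none → 0
10: none → 0
17: none → 0
Total inversions: 0 + 0 + 0 + 0 + 0 + 2 + 0 + 0 + 0 = 2

2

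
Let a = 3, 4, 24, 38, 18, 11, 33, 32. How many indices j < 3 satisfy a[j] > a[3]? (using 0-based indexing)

0 such elements

The element at index 3 is 38.
Elements before it: 3, 4, 24
None of them are larger than 38.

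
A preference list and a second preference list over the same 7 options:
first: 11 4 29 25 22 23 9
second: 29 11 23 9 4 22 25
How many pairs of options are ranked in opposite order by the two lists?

Assign each item its position (1..7) in the first ordering, then rewrite the second ordering as that position sequence:
positions: 11→1, 4→2, 29→3, 25→4, 22→5, 23→6, 9→7
second ordering as positions: [3, 1, 6, 7, 2, 5, 4]
Discordant pairs = inversions in this position sequence.
3: 1, 2 → 2
1: 0
6: 2, 5, 4 → 3
7: 2, 5, 4 → 3
2: 0
5: 4 → 1
4: 0
Total: 2 + 0 + 3 + 3 + 0 + 1 + 0 = 9

9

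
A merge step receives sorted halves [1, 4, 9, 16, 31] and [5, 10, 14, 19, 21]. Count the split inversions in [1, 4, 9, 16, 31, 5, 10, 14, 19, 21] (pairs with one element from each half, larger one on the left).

9 cross-inversions

Take each right-half value and tally the left-half values above it:
r = 5: 9, 16, 31 → 3
r = 10: 16, 31 → 2
r = 14: 16, 31 → 2
r = 19: 31 → 1
r = 21: 31 → 1
Cross-inversions: 3 + 2 + 2 + 1 + 1 = 9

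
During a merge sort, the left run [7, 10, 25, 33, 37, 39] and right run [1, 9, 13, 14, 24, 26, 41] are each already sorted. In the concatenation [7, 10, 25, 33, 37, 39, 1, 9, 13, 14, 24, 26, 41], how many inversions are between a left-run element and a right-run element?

26

For each element r of the right run, count left-run elements greater than r:
r = 1: 7, 10, 25, 33, 37, 39 → 6
r = 9: 10, 25, 33, 37, 39 → 5
r = 13: 25, 33, 37, 39 → 4
r = 14: 25, 33, 37, 39 → 4
r = 24: 25, 33, 37, 39 → 4
r = 26: 33, 37, 39 → 3
r = 41: none → 0
Cross-inversions: 6 + 5 + 4 + 4 + 4 + 3 + 0 = 26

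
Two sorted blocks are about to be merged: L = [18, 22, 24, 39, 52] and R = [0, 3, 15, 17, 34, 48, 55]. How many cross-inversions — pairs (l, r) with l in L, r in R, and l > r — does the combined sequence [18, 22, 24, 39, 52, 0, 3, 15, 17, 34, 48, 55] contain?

Count, for every r in R, how many entries of L exceed r:
r = 0: 18, 22, 24, 39, 52 → 5
r = 3: 18, 22, 24, 39, 52 → 5
r = 15: 18, 22, 24, 39, 52 → 5
r = 17: 18, 22, 24, 39, 52 → 5
r = 34: 39, 52 → 2
r = 48: 52 → 1
r = 55: none → 0
Cross-inversions: 5 + 5 + 5 + 5 + 2 + 1 + 0 = 23

23 cross-inversions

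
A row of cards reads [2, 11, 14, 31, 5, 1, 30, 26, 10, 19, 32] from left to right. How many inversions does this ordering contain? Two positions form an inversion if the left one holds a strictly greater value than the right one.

19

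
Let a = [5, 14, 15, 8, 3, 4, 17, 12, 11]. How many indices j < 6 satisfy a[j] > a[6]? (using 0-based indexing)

The element at index 6 is 17.
Elements before it: 5, 14, 15, 8, 3, 4
None of them are larger than 17.

0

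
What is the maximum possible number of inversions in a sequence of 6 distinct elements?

15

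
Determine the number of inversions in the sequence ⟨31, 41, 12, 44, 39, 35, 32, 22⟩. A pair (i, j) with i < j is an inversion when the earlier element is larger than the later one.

Element-by-element contributions:
31: 2
41: 5
12: 0
44: 4
39: 3
35: 2
32: 1
22: 0
Sum: 2 + 5 + 0 + 4 + 3 + 2 + 1 + 0 = 17

17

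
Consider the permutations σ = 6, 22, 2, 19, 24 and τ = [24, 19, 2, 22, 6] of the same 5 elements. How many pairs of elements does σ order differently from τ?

There are 10 discordant pairs.

Assign each item its position (1..5) in the first ordering, then rewrite the second ordering as that position sequence:
positions: 6→1, 22→2, 2→3, 19→4, 24→5
second ordering as positions: [5, 4, 3, 2, 1]
Discordant pairs = inversions in this position sequence.
5: 4, 3, 2, 1 → 4
4: 3, 2, 1 → 3
3: 2, 1 → 2
2: 1 → 1
1: 0
Total: 4 + 3 + 2 + 1 + 0 = 10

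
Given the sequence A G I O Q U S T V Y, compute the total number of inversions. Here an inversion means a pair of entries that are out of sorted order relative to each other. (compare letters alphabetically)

Count, for each position, how many later elements it exceeds:
A: 0
G: 0
I: 0
O: 0
Q: 0
U: 2
S: 0
T: 0
V: 0
Y: 0
Sum: 0 + 0 + 0 + 0 + 0 + 2 + 0 + 0 + 0 + 0 = 2

2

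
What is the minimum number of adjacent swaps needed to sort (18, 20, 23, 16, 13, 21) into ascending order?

The minimum number of adjacent swaps to sort an array equals its inversion count, since every such swap removes exactly one inversion.
Count inversions — for each element, later elements that are smaller:
18: 16, 13 → 2
20: 16, 13 → 2
23: 16, 13, 21 → 3
16: 13 → 1
13: none → 0
21: none → 0
Total inversions: 2 + 2 + 3 + 1 + 0 + 0 = 8

There are 8 swaps.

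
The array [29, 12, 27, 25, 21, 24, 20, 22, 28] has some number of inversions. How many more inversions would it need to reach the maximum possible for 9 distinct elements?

16

Maximum inversions for 9 distinct elements is C(9, 2) = 9·8/2 = 36.
Current inversions — for each element, count later smaller elements:
29: 8
12: 0
27: 5
25: 4
21: 1
24: 2
20: 0
22: 0
28: 0
Current total: 8 + 0 + 5 + 4 + 1 + 2 + 0 + 0 + 0 = 20
Shortfall: 36 − 20 = 16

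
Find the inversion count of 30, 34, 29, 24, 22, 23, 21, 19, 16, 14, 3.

Count, for each position, how many later elements it exceeds:
30 → 29, 24, 22, 23, 21, 19, 16, 14, 3 → 9
34 → 29, 24, 22, 23, 21, 19, 16, 14, 3 → 9
29 → 24, 22, 23, 21, 19, 16, 14, 3 → 8
24 → 22, 23, 21, 19, 16, 14, 3 → 7
22 → 21, 19, 16, 14, 3 → 5
23 → 21, 19, 16, 14, 3 → 5
21 → 19, 16, 14, 3 → 4
19 → 16, 14, 3 → 3
16 → 14, 3 → 2
14 → 3 → 1
3 → none → 0
Sum: 9 + 9 + 8 + 7 + 5 + 5 + 4 + 3 + 2 + 1 + 0 = 53

There are 53 out-of-order pairs.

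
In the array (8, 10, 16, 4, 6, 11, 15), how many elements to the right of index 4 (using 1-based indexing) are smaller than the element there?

The element at index 4 is 4.
Elements after it: 6, 11, 15
None of them are smaller than 4.

0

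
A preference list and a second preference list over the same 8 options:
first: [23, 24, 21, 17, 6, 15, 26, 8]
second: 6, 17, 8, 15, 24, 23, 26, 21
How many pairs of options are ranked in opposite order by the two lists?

17

Assign each item its position (1..8) in the first ordering, then rewrite the second ordering as that position sequence:
positions: 23→1, 24→2, 21→3, 17→4, 6→5, 15→6, 26→7, 8→8
second ordering as positions: [5, 4, 8, 6, 2, 1, 7, 3]
Discordant pairs = inversions in this position sequence.
5: 4, 2, 1, 3 → 4
4: 2, 1, 3 → 3
8: 6, 2, 1, 7, 3 → 5
6: 2, 1, 3 → 3
2: 1 → 1
1: 0
7: 3 → 1
3: 0
Total: 4 + 3 + 5 + 3 + 1 + 0 + 1 + 0 = 17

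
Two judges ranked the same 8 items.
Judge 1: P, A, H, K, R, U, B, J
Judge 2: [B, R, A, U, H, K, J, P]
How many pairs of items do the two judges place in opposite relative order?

17 discordant pairs

Assign each item its position (1..8) in the first ordering, then rewrite the second ordering as that position sequence:
positions: P→1, A→2, H→3, K→4, R→5, U→6, B→7, J→8
second ordering as positions: [7, 5, 2, 6, 3, 4, 8, 1]
Discordant pairs = inversions in this position sequence.
7: 5, 2, 6, 3, 4, 1 → 6
5: 2, 3, 4, 1 → 4
2: 1 → 1
6: 3, 4, 1 → 3
3: 1 → 1
4: 1 → 1
8: 1 → 1
1: 0
Total: 6 + 4 + 1 + 3 + 1 + 1 + 1 + 0 = 17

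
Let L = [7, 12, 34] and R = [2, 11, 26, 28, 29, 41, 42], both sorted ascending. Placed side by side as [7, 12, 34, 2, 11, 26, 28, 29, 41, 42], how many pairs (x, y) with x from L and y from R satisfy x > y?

Take each right-half value and tally the left-half values above it:
r = 2: 7, 12, 34 → 3
r = 11: 12, 34 → 2
r = 26: 34 → 1
r = 28: 34 → 1
r = 29: 34 → 1
r = 41: none → 0
r = 42: none → 0
Cross-inversions: 3 + 2 + 1 + 1 + 1 + 0 + 0 = 8

8 split inversions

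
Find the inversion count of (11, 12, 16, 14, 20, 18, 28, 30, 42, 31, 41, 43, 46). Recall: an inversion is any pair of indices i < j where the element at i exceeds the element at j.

There are 4 out-of-order pairs.

Sweep left to right; for each value list the smaller values that follow it:
11: 0
12: 0
16: 1
14: 0
20: 1
18: 0
28: 0
30: 0
42: 2
31: 0
41: 0
43: 0
46: 0
Sum: 0 + 0 + 1 + 0 + 1 + 0 + 0 + 0 + 2 + 0 + 0 + 0 + 0 = 4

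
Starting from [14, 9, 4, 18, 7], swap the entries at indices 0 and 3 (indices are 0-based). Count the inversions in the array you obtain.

7

Positions 0 and 3 hold 14 and 18; after swapping, the array is [18, 9, 4, 14, 7].
Element-by-element contributions:
18: 4
9: 2
4: 0
14: 1
7: 0
Sum: 4 + 2 + 0 + 1 + 0 = 7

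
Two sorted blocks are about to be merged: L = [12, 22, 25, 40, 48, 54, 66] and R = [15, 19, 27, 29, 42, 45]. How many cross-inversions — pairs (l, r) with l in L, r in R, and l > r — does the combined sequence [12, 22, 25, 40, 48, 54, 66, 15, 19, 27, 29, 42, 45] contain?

Count, for every r in R, how many entries of L exceed r:
r = 15: 22, 25, 40, 48, 54, 66 → 6
r = 19: 22, 25, 40, 48, 54, 66 → 6
r = 27: 40, 48, 54, 66 → 4
r = 29: 40, 48, 54, 66 → 4
r = 42: 48, 54, 66 → 3
r = 45: 48, 54, 66 → 3
Cross-inversions: 6 + 6 + 4 + 4 + 3 + 3 = 26

26 cross-inversions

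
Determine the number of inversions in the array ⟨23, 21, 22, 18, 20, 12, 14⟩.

Element-by-element contributions:
23 → 21, 22, 18, 20, 12, 14 → 6
21 → 18, 20, 12, 14 → 4
22 → 18, 20, 12, 14 → 4
18 → 12, 14 → 2
20 → 12, 14 → 2
12 → none → 0
14 → none → 0
Sum: 6 + 4 + 4 + 2 + 2 + 0 + 0 = 18

18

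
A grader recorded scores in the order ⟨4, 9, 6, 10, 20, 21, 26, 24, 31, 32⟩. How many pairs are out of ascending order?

For each element, count later entries that are smaller:
4: 0
9: 1
6: 0
10: 0
20: 0
21: 0
26: 1
24: 0
31: 0
32: 0
Sum: 0 + 1 + 0 + 0 + 0 + 0 + 1 + 0 + 0 + 0 = 2

Inversions: 2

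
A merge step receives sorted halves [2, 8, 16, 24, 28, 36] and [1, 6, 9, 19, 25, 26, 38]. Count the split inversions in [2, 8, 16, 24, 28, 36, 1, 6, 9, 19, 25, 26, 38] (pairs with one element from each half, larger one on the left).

Count, for every r in R, how many entries of L exceed r:
r = 1: 2, 8, 16, 24, 28, 36 → 6
r = 6: 8, 16, 24, 28, 36 → 5
r = 9: 16, 24, 28, 36 → 4
r = 19: 24, 28, 36 → 3
r = 25: 28, 36 → 2
r = 26: 28, 36 → 2
r = 38: none → 0
Cross-inversions: 6 + 5 + 4 + 3 + 2 + 2 + 0 = 22

22 cross-inversions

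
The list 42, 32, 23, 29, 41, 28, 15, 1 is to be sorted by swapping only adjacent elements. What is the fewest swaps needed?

23

Minimum adjacent swaps = number of inversions (each swap of adjacent out-of-order elements removes one inversion and no swap can remove more).
Count inversions — for each element, later elements that are smaller:
42: 32, 23, 29, 41, 28, 15, 1 → 7
32: 23, 29, 28, 15, 1 → 5
23: 15, 1 → 2
29: 28, 15, 1 → 3
41: 28, 15, 1 → 3
28: 15, 1 → 2
15: 1 → 1
1: none → 0
Total inversions: 7 + 5 + 2 + 3 + 3 + 2 + 1 + 0 = 23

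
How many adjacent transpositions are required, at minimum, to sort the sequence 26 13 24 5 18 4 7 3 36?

23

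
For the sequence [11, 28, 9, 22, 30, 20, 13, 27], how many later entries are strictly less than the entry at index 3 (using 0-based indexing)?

2

The element at index 3 is 22.
Elements after it: 30, 20, 13, 27
Those smaller than 22: 20, 13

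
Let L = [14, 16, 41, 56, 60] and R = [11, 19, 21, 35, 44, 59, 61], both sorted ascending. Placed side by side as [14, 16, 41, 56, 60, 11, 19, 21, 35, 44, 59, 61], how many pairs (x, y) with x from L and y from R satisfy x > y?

For each element r of the right run, count left-run elements greater than r:
r = 11: 14, 16, 41, 56, 60 → 5
r = 19: 41, 56, 60 → 3
r = 21: 41, 56, 60 → 3
r = 35: 41, 56, 60 → 3
r = 44: 56, 60 → 2
r = 59: 60 → 1
r = 61: none → 0
Cross-inversions: 5 + 3 + 3 + 3 + 2 + 1 + 0 = 17

There are 17 split inversions.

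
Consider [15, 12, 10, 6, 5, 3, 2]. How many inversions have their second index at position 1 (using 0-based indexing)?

1

The element at index 1 is 12.
Elements before it: 15
Those larger than 12: 15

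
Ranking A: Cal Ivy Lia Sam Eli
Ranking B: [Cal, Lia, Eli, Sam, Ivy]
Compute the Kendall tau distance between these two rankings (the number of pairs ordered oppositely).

Discordant pairs: 4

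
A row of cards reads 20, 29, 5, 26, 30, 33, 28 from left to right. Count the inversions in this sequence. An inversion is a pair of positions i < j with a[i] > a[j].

6

Sweep left to right; for each value list the smaller values that follow it:
20 → 5 → 1
29 → 5, 26, 28 → 3
5 → none → 0
26 → none → 0
30 → 28 → 1
33 → 28 → 1
28 → none → 0
Sum: 1 + 3 + 0 + 0 + 1 + 1 + 0 = 6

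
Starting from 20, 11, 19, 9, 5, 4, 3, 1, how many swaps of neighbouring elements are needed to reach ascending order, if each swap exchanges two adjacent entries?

Swaps: 27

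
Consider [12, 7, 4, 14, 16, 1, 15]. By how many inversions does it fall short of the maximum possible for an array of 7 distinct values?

12

Maximum inversions for 7 distinct elements is C(7, 2) = 7·6/2 = 21.
Current inversions — for each element, count later smaller elements:
12: 3
7: 2
4: 1
14: 1
16: 2
1: 0
15: 0
Current total: 3 + 2 + 1 + 1 + 2 + 0 + 0 = 9
Shortfall: 21 − 9 = 12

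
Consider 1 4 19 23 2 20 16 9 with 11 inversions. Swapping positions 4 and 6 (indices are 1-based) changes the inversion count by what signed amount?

Positions 4 and 6 hold 23 and 20; after swapping, the array is [1, 4, 19, 20, 2, 23, 16, 9].
Count, for each position, how many later elements it exceeds:
1: 0
4: 1
19: 3
20: 3
2: 0
23: 2
16: 1
9: 0
Sum: 0 + 1 + 3 + 3 + 0 + 2 + 1 + 0 = 10
Change: 10 − 11 = -1

-1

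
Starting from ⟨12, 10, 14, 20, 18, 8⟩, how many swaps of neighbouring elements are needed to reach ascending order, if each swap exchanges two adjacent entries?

Each adjacent swap fixes exactly one inversion, so the minimum swap count equals the number of inversions.
Count inversions — for each element, later elements that are smaller:
12: 10, 8 → 2
10: 8 → 1
14: 8 → 1
20: 18, 8 → 2
18: 8 → 1
8: none → 0
Total inversions: 2 + 1 + 1 + 2 + 1 + 0 = 7

7 swaps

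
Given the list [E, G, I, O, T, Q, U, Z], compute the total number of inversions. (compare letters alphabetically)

1 inversion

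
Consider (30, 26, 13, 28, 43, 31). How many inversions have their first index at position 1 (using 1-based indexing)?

3 such elements

The element at index 1 is 30.
Elements after it: 26, 13, 28, 43, 31
Those smaller than 30: 26, 13, 28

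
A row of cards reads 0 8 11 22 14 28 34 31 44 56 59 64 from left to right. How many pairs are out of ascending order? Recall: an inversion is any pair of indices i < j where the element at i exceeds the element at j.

Sweep left to right; for each value list the smaller values that follow it:
0 → none → 0
8 → none → 0
11 → none → 0
22 → 14 → 1
14 → none → 0
28 → none → 0
34 → 31 → 1
31 → none → 0
44 → none → 0
56 → none → 0
59 → none → 0
64 → none → 0
Sum: 0 + 0 + 0 + 1 + 0 + 0 + 1 + 0 + 0 + 0 + 0 + 0 = 2

2 out-of-order pairs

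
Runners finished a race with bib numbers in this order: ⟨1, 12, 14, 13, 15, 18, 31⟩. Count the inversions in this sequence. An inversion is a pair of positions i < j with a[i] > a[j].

Listing every pair i<j with a[i]>a[j] (using 0-based positions):
(2,3): 14 > 13
That's 1 pair.

1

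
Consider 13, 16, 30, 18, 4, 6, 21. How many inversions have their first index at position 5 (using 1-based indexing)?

0 such elements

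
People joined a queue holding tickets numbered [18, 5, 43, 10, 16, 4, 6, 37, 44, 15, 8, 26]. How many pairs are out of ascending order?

For each element, count later entries that are smaller:
18 → 5, 10, 16, 4, 6, 15, 8 → 7
5 → 4 → 1
43 → 10, 16, 4, 6, 37, 15, 8, 26 → 8
10 → 4, 6, 8 → 3
16 → 4, 6, 15, 8 → 4
4 → none → 0
6 → none → 0
37 → 15, 8, 26 → 3
44 → 15, 8, 26 → 3
15 → 8 → 1
8 → none → 0
26 → none → 0
Sum: 7 + 1 + 8 + 3 + 4 + 0 + 0 + 3 + 3 + 1 + 0 + 0 = 30

There are 30 inversions.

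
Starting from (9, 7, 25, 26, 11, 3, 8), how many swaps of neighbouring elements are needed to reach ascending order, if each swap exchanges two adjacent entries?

12 swaps

The minimum number of adjacent swaps to sort an array equals its inversion count, since every such swap removes exactly one inversion.
Count inversions — for each element, later elements that are smaller:
9: 7, 3, 8 → 3
7: 3 → 1
25: 11, 3, 8 → 3
26: 11, 3, 8 → 3
11: 3, 8 → 2
3: none → 0
8: none → 0
Total inversions: 3 + 1 + 3 + 3 + 2 + 0 + 0 = 12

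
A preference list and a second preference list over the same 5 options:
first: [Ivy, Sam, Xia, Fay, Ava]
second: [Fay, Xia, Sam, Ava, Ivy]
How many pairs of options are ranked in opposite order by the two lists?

7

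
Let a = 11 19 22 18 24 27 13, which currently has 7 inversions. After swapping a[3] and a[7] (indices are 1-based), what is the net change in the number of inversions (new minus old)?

-3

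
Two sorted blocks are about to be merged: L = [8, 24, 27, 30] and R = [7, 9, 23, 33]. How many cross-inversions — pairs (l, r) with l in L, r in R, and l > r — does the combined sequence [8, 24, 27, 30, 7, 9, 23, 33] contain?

There are 10 split inversions.

Count, for every r in R, how many entries of L exceed r:
r = 7: 8, 24, 27, 30 → 4
r = 9: 24, 27, 30 → 3
r = 23: 24, 27, 30 → 3
r = 33: none → 0
Cross-inversions: 4 + 3 + 3 + 0 = 10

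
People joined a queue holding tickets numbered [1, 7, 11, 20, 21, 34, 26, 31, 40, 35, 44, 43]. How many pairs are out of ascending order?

4 out-of-order pairs

Count, for each position, how many later elements it exceeds:
1 → none → 0
7 → none → 0
11 → none → 0
20 → none → 0
21 → none → 0
34 → 26, 31 → 2
26 → none → 0
31 → none → 0
40 → 35 → 1
35 → none → 0
44 → 43 → 1
43 → none → 0
Sum: 0 + 0 + 0 + 0 + 0 + 2 + 0 + 0 + 1 + 0 + 1 + 0 = 4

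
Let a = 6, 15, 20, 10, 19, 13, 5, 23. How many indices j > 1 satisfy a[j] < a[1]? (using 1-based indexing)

The element at index 1 is 6.
Elements after it: 15, 20, 10, 19, 13, 5, 23
Those smaller than 6: 5

1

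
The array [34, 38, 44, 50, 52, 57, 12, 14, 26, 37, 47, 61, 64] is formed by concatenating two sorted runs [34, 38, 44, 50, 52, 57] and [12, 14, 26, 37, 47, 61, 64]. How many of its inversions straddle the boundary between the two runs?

26

Take each right-half value and tally the left-half values above it:
r = 12: 34, 38, 44, 50, 52, 57 → 6
r = 14: 34, 38, 44, 50, 52, 57 → 6
r = 26: 34, 38, 44, 50, 52, 57 → 6
r = 37: 38, 44, 50, 52, 57 → 5
r = 47: 50, 52, 57 → 3
r = 61: none → 0
r = 64: none → 0
Cross-inversions: 6 + 6 + 6 + 5 + 3 + 0 + 0 = 26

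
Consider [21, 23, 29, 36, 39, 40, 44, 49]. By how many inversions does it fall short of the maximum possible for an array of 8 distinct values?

Maximum inversions for 8 distinct elements is C(8, 2) = 8·7/2 = 28.
Current inversions — for each element, count later smaller elements:
21: 0
23: 0
29: 0
36: 0
39: 0
40: 0
44: 0
49: 0
Current total: 0 + 0 + 0 + 0 + 0 + 0 + 0 + 0 = 0
Shortfall: 28 − 0 = 28

28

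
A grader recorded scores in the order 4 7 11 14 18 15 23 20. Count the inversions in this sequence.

2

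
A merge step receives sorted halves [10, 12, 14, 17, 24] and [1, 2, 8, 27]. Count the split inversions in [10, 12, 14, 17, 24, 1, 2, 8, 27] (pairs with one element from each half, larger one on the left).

Cross-inversions: 15

Count, for every r in R, how many entries of L exceed r:
r = 1: 10, 12, 14, 17, 24 → 5
r = 2: 10, 12, 14, 17, 24 → 5
r = 8: 10, 12, 14, 17, 24 → 5
r = 27: none → 0
Cross-inversions: 5 + 5 + 5 + 0 = 15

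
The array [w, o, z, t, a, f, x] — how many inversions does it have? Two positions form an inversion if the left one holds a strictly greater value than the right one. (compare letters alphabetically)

Element-by-element contributions:
w: 4
o: 2
z: 4
t: 2
a: 0
f: 0
x: 0
Sum: 4 + 2 + 4 + 2 + 0 + 0 + 0 = 12

12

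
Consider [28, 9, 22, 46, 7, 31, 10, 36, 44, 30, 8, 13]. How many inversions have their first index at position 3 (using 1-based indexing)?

4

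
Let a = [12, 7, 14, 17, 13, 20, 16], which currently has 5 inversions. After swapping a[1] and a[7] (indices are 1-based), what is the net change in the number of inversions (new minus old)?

+5

Positions 1 and 7 hold 12 and 16; after swapping, the array is [16, 7, 14, 17, 13, 20, 12].
Count, for each position, how many later elements it exceeds:
16 → 7, 14, 13, 12 → 4
7 → none → 0
14 → 13, 12 → 2
17 → 13, 12 → 2
13 → 12 → 1
20 → 12 → 1
12 → none → 0
Sum: 4 + 0 + 2 + 2 + 1 + 1 + 0 = 10
Change: 10 − 5 = +5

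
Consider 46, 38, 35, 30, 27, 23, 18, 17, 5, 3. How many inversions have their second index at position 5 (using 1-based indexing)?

4 such elements

The element at index 5 is 27.
Elements before it: 46, 38, 35, 30
Those larger than 27: 46, 38, 35, 30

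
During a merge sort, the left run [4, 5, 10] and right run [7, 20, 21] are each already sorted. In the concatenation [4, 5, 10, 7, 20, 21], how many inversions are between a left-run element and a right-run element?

1 cross-inversion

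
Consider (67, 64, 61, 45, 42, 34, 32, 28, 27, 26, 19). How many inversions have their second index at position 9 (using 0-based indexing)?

9

The element at index 9 is 26.
Elements before it: 67, 64, 61, 45, 42, 34, 32, 28, 27
Those larger than 26: 67, 64, 61, 45, 42, 34, 32, 28, 27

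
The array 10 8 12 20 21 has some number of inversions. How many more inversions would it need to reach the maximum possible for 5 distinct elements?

9 inversions short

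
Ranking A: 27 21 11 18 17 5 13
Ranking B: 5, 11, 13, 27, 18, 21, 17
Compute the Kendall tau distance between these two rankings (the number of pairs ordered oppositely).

Discordant pairs: 12

Assign each item its position (1..7) in the first ordering, then rewrite the second ordering as that position sequence:
positions: 27→1, 21→2, 11→3, 18→4, 17→5, 5→6, 13→7
second ordering as positions: [6, 3, 7, 1, 4, 2, 5]
Discordant pairs = inversions in this position sequence.
6: 3, 1, 4, 2, 5 → 5
3: 1, 2 → 2
7: 1, 4, 2, 5 → 4
1: 0
4: 2 → 1
2: 0
5: 0
Total: 5 + 2 + 4 + 0 + 1 + 0 + 0 = 12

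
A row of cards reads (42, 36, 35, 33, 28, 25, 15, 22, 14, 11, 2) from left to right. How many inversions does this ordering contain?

Sweep left to right; for each value list the smaller values that follow it:
42 → 36, 35, 33, 28, 25, 15, 22, 14, 11, 2 → 10
36 → 35, 33, 28, 25, 15, 22, 14, 11, 2 → 9
35 → 33, 28, 25, 15, 22, 14, 11, 2 → 8
33 → 28, 25, 15, 22, 14, 11, 2 → 7
28 → 25, 15, 22, 14, 11, 2 → 6
25 → 15, 22, 14, 11, 2 → 5
15 → 14, 11, 2 → 3
22 → 14, 11, 2 → 3
14 → 11, 2 → 2
11 → 2 → 1
2 → none → 0
Sum: 10 + 9 + 8 + 7 + 6 + 5 + 3 + 3 + 2 + 1 + 0 = 54

There are 54 out-of-order pairs.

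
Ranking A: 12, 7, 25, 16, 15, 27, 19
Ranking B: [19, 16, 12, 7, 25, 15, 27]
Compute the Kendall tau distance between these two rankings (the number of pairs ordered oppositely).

Assign each item its position (1..7) in the first ordering, then rewrite the second ordering as that position sequence:
positions: 12→1, 7→2, 25→3, 16→4, 15→5, 27→6, 19→7
second ordering as positions: [7, 4, 1, 2, 3, 5, 6]
Discordant pairs = inversions in this position sequence.
7: 4, 1, 2, 3, 5, 6 → 6
4: 1, 2, 3 → 3
1: 0
2: 0
3: 0
5: 0
6: 0
Total: 6 + 3 + 0 + 0 + 0 + 0 + 0 = 9

9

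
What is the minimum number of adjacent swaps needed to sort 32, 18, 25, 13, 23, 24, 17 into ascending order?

Minimum adjacent swaps = number of inversions (each swap of adjacent out-of-order elements removes one inversion and no swap can remove more).
Count inversions — for each element, later elements that are smaller:
32: 18, 25, 13, 23, 24, 17 → 6
18: 13, 17 → 2
25: 13, 23, 24, 17 → 4
13: none → 0
23: 17 → 1
24: 17 → 1
17: none → 0
Total inversions: 6 + 2 + 4 + 0 + 1 + 1 + 0 = 14

14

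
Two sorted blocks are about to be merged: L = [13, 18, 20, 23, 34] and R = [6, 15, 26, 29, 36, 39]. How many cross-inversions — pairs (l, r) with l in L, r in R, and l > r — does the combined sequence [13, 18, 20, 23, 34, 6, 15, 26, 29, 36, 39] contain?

For each element r of the right run, count left-run elements greater than r:
r = 6: 13, 18, 20, 23, 34 → 5
r = 15: 18, 20, 23, 34 → 4
r = 26: 34 → 1
r = 29: 34 → 1
r = 36: none → 0
r = 39: none → 0
Cross-inversions: 5 + 4 + 1 + 1 + 0 + 0 = 11

11 cross-inversions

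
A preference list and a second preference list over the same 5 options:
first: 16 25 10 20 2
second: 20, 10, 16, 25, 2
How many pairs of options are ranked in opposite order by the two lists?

5 pairs

Assign each item its position (1..5) in the first ordering, then rewrite the second ordering as that position sequence:
positions: 16→1, 25→2, 10→3, 20→4, 2→5
second ordering as positions: [4, 3, 1, 2, 5]
Discordant pairs = inversions in this position sequence.
4: 3, 1, 2 → 3
3: 1, 2 → 2
1: 0
2: 0
5: 0
Total: 3 + 2 + 0 + 0 + 0 = 5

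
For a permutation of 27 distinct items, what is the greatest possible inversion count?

351

The maximum occurs when the array is in strictly decreasing order: every one of the C(27, 2) pairs is inverted.
C(27, 2) = 27·26/2 = 351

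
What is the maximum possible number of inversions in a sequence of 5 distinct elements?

10 inversions

A reversed (strictly descending) arrangement makes every pair an inversion, giving C(5, 2) inversions.
C(5, 2) = 5·4/2 = 10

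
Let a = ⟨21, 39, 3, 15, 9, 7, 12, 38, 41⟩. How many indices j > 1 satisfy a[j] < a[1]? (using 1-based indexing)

The element at index 1 is 21.
Elements after it: 39, 3, 15, 9, 7, 12, 38, 41
Those smaller than 21: 3, 15, 9, 7, 12

5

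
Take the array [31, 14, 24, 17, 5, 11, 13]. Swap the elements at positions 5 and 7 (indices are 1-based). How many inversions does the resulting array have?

Positions 5 and 7 hold 5 and 13; after swapping, the array is [31, 14, 24, 17, 13, 11, 5].
For each element, count later entries that are smaller:
31 → 14, 24, 17, 13, 11, 5 → 6
14 → 13, 11, 5 → 3
24 → 17, 13, 11, 5 → 4
17 → 13, 11, 5 → 3
13 → 11, 5 → 2
11 → 5 → 1
5 → none → 0
Sum: 6 + 3 + 4 + 3 + 2 + 1 + 0 = 19

19 inversions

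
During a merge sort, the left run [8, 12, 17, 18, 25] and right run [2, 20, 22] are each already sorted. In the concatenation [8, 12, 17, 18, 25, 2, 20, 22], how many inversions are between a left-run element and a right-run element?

For each element r of the right run, count left-run elements greater than r:
r = 2: 8, 12, 17, 18, 25 → 5
r = 20: 25 → 1
r = 22: 25 → 1
Cross-inversions: 5 + 1 + 1 = 7

7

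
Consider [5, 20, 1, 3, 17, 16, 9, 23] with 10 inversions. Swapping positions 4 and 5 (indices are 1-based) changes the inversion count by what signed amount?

+1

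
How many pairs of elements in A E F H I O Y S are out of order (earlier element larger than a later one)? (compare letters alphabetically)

Inversions: 1

Count, for each position, how many later elements it exceeds:
A: 0
E: 0
F: 0
H: 0
I: 0
O: 0
Y: 1
S: 0
Sum: 0 + 0 + 0 + 0 + 0 + 0 + 1 + 0 = 1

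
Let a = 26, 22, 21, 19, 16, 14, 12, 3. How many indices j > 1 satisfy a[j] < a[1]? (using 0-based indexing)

The element at index 1 is 22.
Elements after it: 21, 19, 16, 14, 12, 3
Those smaller than 22: 21, 19, 16, 14, 12, 3

6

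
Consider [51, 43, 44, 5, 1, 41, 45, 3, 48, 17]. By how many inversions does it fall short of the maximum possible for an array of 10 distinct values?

Maximum inversions for 10 distinct elements is C(10, 2) = 10·9/2 = 45.
Current inversions — for each element, count later smaller elements:
51: 9
43: 5
44: 5
5: 2
1: 0
41: 2
45: 2
3: 0
48: 1
17: 0
Current total: 9 + 5 + 5 + 2 + 0 + 2 + 2 + 0 + 1 + 0 = 26
Shortfall: 45 − 26 = 19

19 inversions short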